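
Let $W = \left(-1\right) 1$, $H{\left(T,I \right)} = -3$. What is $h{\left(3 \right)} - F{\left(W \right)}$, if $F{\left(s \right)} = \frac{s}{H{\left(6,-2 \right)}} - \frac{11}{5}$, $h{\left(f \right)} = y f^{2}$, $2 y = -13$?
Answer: $- \frac{1699}{30} \approx -56.633$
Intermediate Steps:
$y = - \frac{13}{2}$ ($y = \frac{1}{2} \left(-13\right) = - \frac{13}{2} \approx -6.5$)
$h{\left(f \right)} = - \frac{13 f^{2}}{2}$
$W = -1$
$F{\left(s \right)} = - \frac{11}{5} - \frac{s}{3}$ ($F{\left(s \right)} = \frac{s}{-3} - \frac{11}{5} = s \left(- \frac{1}{3}\right) - \frac{11}{5} = - \frac{s}{3} - \frac{11}{5} = - \frac{11}{5} - \frac{s}{3}$)
$h{\left(3 \right)} - F{\left(W \right)} = - \frac{13 \cdot 3^{2}}{2} - \left(- \frac{11}{5} - - \frac{1}{3}\right) = \left(- \frac{13}{2}\right) 9 - \left(- \frac{11}{5} + \frac{1}{3}\right) = - \frac{117}{2} - - \frac{28}{15} = - \frac{117}{2} + \frac{28}{15} = - \frac{1699}{30}$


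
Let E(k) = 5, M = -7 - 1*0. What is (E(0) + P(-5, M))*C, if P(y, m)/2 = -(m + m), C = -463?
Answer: -15279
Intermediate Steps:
M = -7 (M = -7 + 0 = -7)
P(y, m) = -4*m (P(y, m) = 2*(-(m + m)) = 2*(-2*m) = -4*m)
(E(0) + P(-5, M))*C = (5 - 4*(-7))*(-463) = (5 + 28)*(-463) = 33*(-463) = -15279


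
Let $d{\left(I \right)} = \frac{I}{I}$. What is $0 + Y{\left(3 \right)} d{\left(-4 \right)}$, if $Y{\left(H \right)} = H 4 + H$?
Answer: $15$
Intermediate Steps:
$d{\left(I \right)} = 1$
$Y{\left(H \right)} = 5 H$ ($Y{\left(H \right)} = 4 H + H = 5 H$)
$0 + Y{\left(3 \right)} d{\left(-4 \right)} = 0 + 5 \cdot 3 \cdot 1 = 0 + 15 \cdot 1 = 0 + 15 = 15$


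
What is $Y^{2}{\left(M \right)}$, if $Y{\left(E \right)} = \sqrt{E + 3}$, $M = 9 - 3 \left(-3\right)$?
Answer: $21$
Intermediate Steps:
$M = 18$ ($M = 9 - -9 = 9 + 9 = 18$)
$Y{\left(E \right)} = \sqrt{3 + E}$
$Y^{2}{\left(M \right)} = \left(\sqrt{3 + 18}\right)^{2} = \left(\sqrt{21}\right)^{2} = 21$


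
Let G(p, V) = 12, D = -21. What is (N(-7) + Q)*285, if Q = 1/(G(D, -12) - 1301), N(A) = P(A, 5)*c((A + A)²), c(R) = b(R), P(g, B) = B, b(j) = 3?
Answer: 5510190/1289 ≈ 4274.8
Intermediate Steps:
c(R) = 3
N(A) = 15 (N(A) = 5*3 = 15)
Q = -1/1289 (Q = 1/(12 - 1301) = 1/(-1289) = -1/1289 ≈ -0.00077580)
(N(-7) + Q)*285 = (15 - 1/1289)*285 = (19334/1289)*285 = 5510190/1289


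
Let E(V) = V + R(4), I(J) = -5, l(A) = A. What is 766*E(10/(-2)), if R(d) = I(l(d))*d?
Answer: -19150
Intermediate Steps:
R(d) = -5*d
E(V) = -20 + V (E(V) = V - 5*4 = V - 20 = -20 + V)
766*E(10/(-2)) = 766*(-20 + 10/(-2)) = 766*(-20 + 10*(-½)) = 766*(-20 - 5) = 766*(-25) = -19150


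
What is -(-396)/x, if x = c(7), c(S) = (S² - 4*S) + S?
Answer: 99/7 ≈ 14.143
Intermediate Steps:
c(S) = S² - 3*S
x = 28 (x = 7*(-3 + 7) = 7*4 = 28)
-(-396)/x = -(-396)/28 = -18*(-11/14) = 99/7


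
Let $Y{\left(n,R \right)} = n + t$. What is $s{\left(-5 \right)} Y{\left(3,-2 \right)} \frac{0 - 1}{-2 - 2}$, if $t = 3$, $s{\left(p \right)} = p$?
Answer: $- \frac{15}{2} \approx -7.5$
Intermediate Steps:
$Y{\left(n,R \right)} = 3 + n$ ($Y{\left(n,R \right)} = n + 3 = 3 + n$)
$s{\left(-5 \right)} Y{\left(3,-2 \right)} \frac{0 - 1}{-2 - 2} = - 5 \left(3 + 3\right) \frac{0 - 1}{-2 - 2} = \left(-5\right) 6 \left(- \frac{1}{-4}\right) = - 30 \left(\left(-1\right) \left(- \frac{1}{4}\right)\right) = \left(-30\right) \frac{1}{4} = - \frac{15}{2}$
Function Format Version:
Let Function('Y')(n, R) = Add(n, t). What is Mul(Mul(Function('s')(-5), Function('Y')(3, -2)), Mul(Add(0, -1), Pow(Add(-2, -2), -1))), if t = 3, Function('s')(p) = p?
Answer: Rational(-15, 2) ≈ -7.5000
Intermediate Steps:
Function('Y')(n, R) = Add(3, n) (Function('Y')(n, R) = Add(n, 3) = Add(3, n))
Mul(Mul(Function('s')(-5), Function('Y')(3, -2)), Mul(Add(0, -1), Pow(Add(-2, -2), -1))) = Mul(Mul(-5, Add(3, 3)), Mul(Add(0, -1), Pow(Add(-2, -2), -1))) = Mul(Mul(-5, 6), Mul(-1, Pow(-4, -1))) = Mul(-30, Mul(-1, Rational(-1, 4))) = Mul(-30, Rational(1, 4)) = Rational(-15, 2)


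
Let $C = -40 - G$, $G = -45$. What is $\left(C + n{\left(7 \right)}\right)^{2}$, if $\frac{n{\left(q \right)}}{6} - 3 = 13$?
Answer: $10201$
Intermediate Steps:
$C = 5$ ($C = -40 - -45 = -40 + 45 = 5$)
$n{\left(q \right)} = 96$ ($n{\left(q \right)} = 18 + 6 \cdot 13 = 18 + 78 = 96$)
$\left(C + n{\left(7 \right)}\right)^{2} = \left(5 + 96\right)^{2} = 101^{2} = 10201$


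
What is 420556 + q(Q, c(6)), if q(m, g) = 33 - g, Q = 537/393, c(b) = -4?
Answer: 420593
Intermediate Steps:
Q = 179/131 (Q = 537*(1/393) = 179/131 ≈ 1.3664)
420556 + q(Q, c(6)) = 420556 + (33 - 1*(-4)) = 420556 + (33 + 4) = 420556 + 37 = 420593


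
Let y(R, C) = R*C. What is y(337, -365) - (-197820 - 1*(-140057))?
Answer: -65242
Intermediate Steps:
y(R, C) = C*R
y(337, -365) - (-197820 - 1*(-140057)) = -365*337 - (-197820 - 1*(-140057)) = -123005 - (-197820 + 140057) = -123005 - 1*(-57763) = -123005 + 57763 = -65242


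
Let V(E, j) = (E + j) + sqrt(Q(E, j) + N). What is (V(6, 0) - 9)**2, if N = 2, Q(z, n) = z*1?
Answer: 17 - 12*sqrt(2) ≈ 0.029437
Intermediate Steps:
Q(z, n) = z
V(E, j) = E + j + sqrt(2 + E) (V(E, j) = (E + j) + sqrt(E + 2) = (E + j) + sqrt(2 + E) = E + j + sqrt(2 + E))
(V(6, 0) - 9)**2 = ((6 + 0 + sqrt(2 + 6)) - 9)**2 = ((6 + 0 + sqrt(8)) - 9)**2 = ((6 + 0 + 2*sqrt(2)) - 9)**2 = ((6 + 2*sqrt(2)) - 9)**2 = (-3 + 2*sqrt(2))**2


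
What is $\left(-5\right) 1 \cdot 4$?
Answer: $-20$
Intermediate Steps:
$\left(-5\right) 1 \cdot 4 = \left(-5\right) 4 = -20$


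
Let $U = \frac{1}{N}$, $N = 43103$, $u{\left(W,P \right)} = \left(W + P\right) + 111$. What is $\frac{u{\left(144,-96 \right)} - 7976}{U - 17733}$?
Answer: $\frac{336936151}{764345498} \approx 0.44082$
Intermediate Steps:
$u{\left(W,P \right)} = 111 + P + W$ ($u{\left(W,P \right)} = \left(P + W\right) + 111 = 111 + P + W$)
$U = \frac{1}{43103} \approx 2.32 \cdot 10^{-5}$
$\frac{u{\left(144,-96 \right)} - 7976}{U - 17733} = \frac{\left(111 - 96 + 144\right) - 7976}{\frac{1}{43103} - 17733} = \frac{159 - 7976}{- \frac{764345498}{43103}} = \left(-7817\right) \left(- \frac{43103}{764345498}\right) = \frac{336936151}{764345498}$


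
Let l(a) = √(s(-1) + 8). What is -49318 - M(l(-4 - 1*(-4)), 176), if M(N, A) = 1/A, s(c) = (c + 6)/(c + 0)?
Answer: -8679969/176 ≈ -49318.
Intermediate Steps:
s(c) = (6 + c)/c
l(a) = √3 (l(a) = √((6 - 1)/(-1) + 8) = √(-1*5 + 8) = √(-5 + 8) = √3)
-49318 - M(l(-4 - 1*(-4)), 176) = -49318 - 1/176 = -8679969/176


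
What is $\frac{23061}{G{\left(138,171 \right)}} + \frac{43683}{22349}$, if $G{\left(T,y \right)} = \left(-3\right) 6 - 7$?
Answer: $- \frac{514298214}{558725} \approx -920.49$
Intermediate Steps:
$G{\left(T,y \right)} = -25$ ($G{\left(T,y \right)} = -18 - 7 = -25$)
$\frac{23061}{G{\left(138,171 \right)}} + \frac{43683}{22349} = \frac{23061}{-25} + \frac{43683}{22349} = 23061 \left(- \frac{1}{25}\right) + 43683 \cdot \frac{1}{22349} = - \frac{23061}{25} + \frac{43683}{22349} = - \frac{514298214}{558725}$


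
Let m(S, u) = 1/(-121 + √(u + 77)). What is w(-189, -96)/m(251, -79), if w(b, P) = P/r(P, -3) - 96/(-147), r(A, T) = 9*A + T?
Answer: -1308736/14161 + 10816*I*√2/14161 ≈ -92.418 + 1.0802*I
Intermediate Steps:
r(A, T) = T + 9*A
w(b, P) = 32/49 + P/(-3 + 9*P) (w(b, P) = P/(-3 + 9*P) - 96/(-147) = P/(-3 + 9*P) - 96*(-1/147) = P/(-3 + 9*P) + 32/49 = 32/49 + P/(-3 + 9*P))
m(S, u) = 1/(-121 + √(77 + u))
w(-189, -96)/m(251, -79) = ((-96 + 337*(-96))/(147*(-1 + 3*(-96))))/(1/(-121 + √(77 - 79))) = ((-96 - 32352)/(147*(-1 - 288)))/(1/(-121 + √(-2))) = ((1/147)*(-32448)/(-289))/(1/(-121 + I*√2)) = ((1/147)*(-1/289)*(-32448))*(-121 + I*√2) = 10816*(-121 + I*√2)/14161 = -1308736/14161 + 10816*I*√2/14161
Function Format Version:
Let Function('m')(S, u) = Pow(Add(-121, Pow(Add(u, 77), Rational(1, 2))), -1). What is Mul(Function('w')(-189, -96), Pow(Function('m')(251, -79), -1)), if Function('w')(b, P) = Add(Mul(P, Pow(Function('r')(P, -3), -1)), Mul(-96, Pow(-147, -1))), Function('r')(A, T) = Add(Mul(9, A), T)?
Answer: Add(Rational(-1308736, 14161), Mul(Rational(10816, 14161), I, Pow(2, Rational(1, 2)))) ≈ Add(-92.418, Mul(1.0802, I))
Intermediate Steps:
Function('r')(A, T) = Add(T, Mul(9, A))
Function('w')(b, P) = Add(Rational(32, 49), Mul(P, Pow(Add(-3, Mul(9, P)), -1))) (Function('w')(b, P) = Add(Mul(P, Pow(Add(-3, Mul(9, P)), -1)), Mul(-96, Pow(-147, -1))) = Add(Mul(P, Pow(Add(-3, Mul(9, P)), -1)), Mul(-96, Rational(-1, 147))) = Add(Mul(P, Pow(Add(-3, Mul(9, P)), -1)), Rational(32, 49)) = Add(Rational(32, 49), Mul(P, Pow(Add(-3, Mul(9, P)), -1))))
Function('m')(S, u) = Pow(Add(-121, Pow(Add(77, u), Rational(1, 2))), -1)
Mul(Function('w')(-189, -96), Pow(Function('m')(251, -79), -1)) = Mul(Mul(Rational(1, 147), Pow(Add(-1, Mul(3, -96)), -1), Add(-96, Mul(337, -96))), Pow(Pow(Add(-121, Pow(Add(77, -79), Rational(1, 2))), -1), -1)) = Mul(Mul(Rational(1, 147), Pow(Add(-1, -288), -1), Add(-96, -32352)), Pow(Pow(Add(-121, Pow(-2, Rational(1, 2))), -1), -1)) = Mul(Mul(Rational(1, 147), Pow(-289, -1), -32448), Pow(Pow(Add(-121, Mul(I, Pow(2, Rational(1, 2)))), -1), -1)) = Mul(Mul(Rational(1, 147), Rational(-1, 289), -32448), Add(-121, Mul(I, Pow(2, Rational(1, 2))))) = Mul(Rational(10816, 14161), Add(-121, Mul(I, Pow(2, Rational(1, 2))))) = Add(Rational(-1308736, 14161), Mul(Rational(10816, 14161), I, Pow(2, Rational(1, 2))))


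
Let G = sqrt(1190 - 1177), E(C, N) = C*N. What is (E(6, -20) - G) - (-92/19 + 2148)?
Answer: -43000/19 - sqrt(13) ≈ -2266.8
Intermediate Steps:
G = sqrt(13) ≈ 3.6056
(E(6, -20) - G) - (-92/19 + 2148) = (6*(-20) - sqrt(13)) - (-92/19 + 2148) = (-120 - sqrt(13)) - (-92*1/19 + 2148) = (-120 - sqrt(13)) - (-92/19 + 2148) = (-120 - sqrt(13)) - 1*40720/19 = (-120 - sqrt(13)) - 40720/19 = -43000/19 - sqrt(13)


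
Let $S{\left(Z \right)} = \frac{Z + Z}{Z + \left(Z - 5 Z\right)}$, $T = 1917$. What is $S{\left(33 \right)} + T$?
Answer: $\frac{5749}{3} \approx 1916.3$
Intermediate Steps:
$S{\left(Z \right)} = - \frac{2}{3}$ ($S{\left(Z \right)} = \frac{2 Z}{Z - 4 Z} = \frac{2 Z}{\left(-3\right) Z} = 2 Z \left(- \frac{1}{3 Z}\right) = - \frac{2}{3}$)
$S{\left(33 \right)} + T = - \frac{2}{3} + 1917 = \frac{5749}{3}$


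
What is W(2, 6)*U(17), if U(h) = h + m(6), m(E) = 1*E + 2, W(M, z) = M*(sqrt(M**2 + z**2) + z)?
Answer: 300 + 100*sqrt(10) ≈ 616.23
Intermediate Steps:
W(M, z) = M*(z + sqrt(M**2 + z**2))
m(E) = 2 + E (m(E) = E + 2 = 2 + E)
U(h) = 8 + h (U(h) = h + (2 + 6) = h + 8 = 8 + h)
W(2, 6)*U(17) = (2*(6 + sqrt(2**2 + 6**2)))*(8 + 17) = (2*(6 + sqrt(4 + 36)))*25 = (2*(6 + sqrt(40)))*25 = (2*(6 + 2*sqrt(10)))*25 = (12 + 4*sqrt(10))*25 = 300 + 100*sqrt(10)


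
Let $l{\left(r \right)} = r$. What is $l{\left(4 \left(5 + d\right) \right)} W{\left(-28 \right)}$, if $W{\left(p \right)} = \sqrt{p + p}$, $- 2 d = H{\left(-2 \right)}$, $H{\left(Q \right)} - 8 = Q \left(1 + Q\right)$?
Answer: $0$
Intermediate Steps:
$H{\left(Q \right)} = 8 + Q \left(1 + Q\right)$
$d = -5$ ($d = - \frac{8 - 2 + \left(-2\right)^{2}}{2} = - \frac{8 - 2 + 4}{2} = \left(- \frac{1}{2}\right) 10 = -5$)
$W{\left(p \right)} = \sqrt{2} \sqrt{p}$ ($W{\left(p \right)} = \sqrt{2 p} = \sqrt{2} \sqrt{p}$)
$l{\left(4 \left(5 + d\right) \right)} W{\left(-28 \right)} = 4 \left(5 - 5\right) \sqrt{2} \sqrt{-28} = 4 \cdot 0 \sqrt{2} \cdot 2 i \sqrt{7} = 0 \cdot 2 i \sqrt{14} = 0$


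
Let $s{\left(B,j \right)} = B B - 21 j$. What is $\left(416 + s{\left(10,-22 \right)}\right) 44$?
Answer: $43032$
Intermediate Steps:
$s{\left(B,j \right)} = B^{2} - 21 j$
$\left(416 + s{\left(10,-22 \right)}\right) 44 = \left(416 + \left(10^{2} - -462\right)\right) 44 = \left(416 + \left(100 + 462\right)\right) 44 = \left(416 + 562\right) 44 = 978 \cdot 44 = 43032$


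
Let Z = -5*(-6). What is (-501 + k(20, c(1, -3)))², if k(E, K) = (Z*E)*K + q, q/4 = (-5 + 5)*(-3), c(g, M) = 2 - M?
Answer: 6245001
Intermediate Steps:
Z = 30
q = 0 (q = 4*((-5 + 5)*(-3)) = 4*(0*(-3)) = 4*0 = 0)
k(E, K) = 30*E*K (k(E, K) = (30*E)*K + 0 = 30*E*K + 0 = 30*E*K)
(-501 + k(20, c(1, -3)))² = (-501 + 30*20*(2 - 1*(-3)))² = (-501 + 30*20*(2 + 3))² = (-501 + 30*20*5)² = (-501 + 3000)² = 2499² = 6245001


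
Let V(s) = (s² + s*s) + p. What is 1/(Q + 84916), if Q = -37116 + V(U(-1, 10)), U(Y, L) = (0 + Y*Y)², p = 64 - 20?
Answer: 1/47846 ≈ 2.0900e-5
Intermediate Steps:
p = 44
U(Y, L) = Y⁴ (U(Y, L) = (0 + Y²)² = (Y²)² = Y⁴)
V(s) = 44 + 2*s² (V(s) = (s² + s*s) + 44 = (s² + s²) + 44 = 2*s² + 44 = 44 + 2*s²)
Q = -37070 (Q = -37116 + (44 + 2*((-1)⁴)²) = -37116 + (44 + 2*1²) = -37116 + (44 + 2*1) = -37116 + (44 + 2) = -37116 + 46 = -37070)
1/(Q + 84916) = 1/(-37070 + 84916) = 1/47846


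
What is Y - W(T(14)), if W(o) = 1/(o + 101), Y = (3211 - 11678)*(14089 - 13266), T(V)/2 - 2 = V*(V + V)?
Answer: -6194855150/889 ≈ -6.9683e+6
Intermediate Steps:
T(V) = 4 + 4*V**2 (T(V) = 4 + 2*(V*(V + V)) = 4 + 2*(V*(2*V)) = 4 + 2*(2*V**2) = 4 + 4*V**2)
Y = -6968341 (Y = -8467*823 = -6968341)
W(o) = 1/(101 + o)
Y - W(T(14)) = -6968341 - 1/(101 + (4 + 4*14**2)) = -6968341 - 1/(101 + (4 + 4*196)) = -6968341 - 1/(101 + (4 + 784)) = -6968341 - 1/(101 + 788) = -6968341 - 1/889 = -6194855150/889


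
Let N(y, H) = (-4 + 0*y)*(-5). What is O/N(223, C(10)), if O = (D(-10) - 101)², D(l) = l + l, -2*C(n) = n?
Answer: 14641/20 ≈ 732.05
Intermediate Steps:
C(n) = -n/2
D(l) = 2*l
N(y, H) = 20 (N(y, H) = (-4 + 0)*(-5) = -4*(-5) = 20)
O = 14641 (O = (2*(-10) - 101)² = (-20 - 101)² = (-121)² = 14641)
O/N(223, C(10)) = 14641/20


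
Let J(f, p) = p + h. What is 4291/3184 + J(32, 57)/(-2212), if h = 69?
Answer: 324661/251536 ≈ 1.2907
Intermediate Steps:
J(f, p) = 69 + p (J(f, p) = p + 69 = 69 + p)
4291/3184 + J(32, 57)/(-2212) = 4291/3184 + (69 + 57)/(-2212) = 4291*(1/3184) + 126*(-1/2212) = 4291/3184 - 9/158 = 324661/251536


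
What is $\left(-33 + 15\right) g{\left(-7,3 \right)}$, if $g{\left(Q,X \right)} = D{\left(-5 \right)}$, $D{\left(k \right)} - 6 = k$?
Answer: $-18$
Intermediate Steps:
$D{\left(k \right)} = 6 + k$
$g{\left(Q,X \right)} = 1$ ($g{\left(Q,X \right)} = 6 - 5 = 1$)
$\left(-33 + 15\right) g{\left(-7,3 \right)} = \left(-33 + 15\right) 1 = \left(-18\right) 1 = -18$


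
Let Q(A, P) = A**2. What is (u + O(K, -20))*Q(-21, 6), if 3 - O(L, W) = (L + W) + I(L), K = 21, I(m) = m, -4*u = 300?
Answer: -41454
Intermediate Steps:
u = -75 (u = -1/4*300 = -75)
O(L, W) = 3 - W - 2*L (O(L, W) = 3 - ((L + W) + L) = 3 - (W + 2*L) = 3 + (-W - 2*L) = 3 - W - 2*L)
(u + O(K, -20))*Q(-21, 6) = (-75 + (3 - 1*(-20) - 2*21))*(-21)**2 = (-75 + (3 + 20 - 42))*441 = (-75 - 19)*441 = -94*441 = -41454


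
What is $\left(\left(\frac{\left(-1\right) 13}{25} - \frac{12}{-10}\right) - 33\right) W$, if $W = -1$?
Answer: $\frac{808}{25} \approx 32.32$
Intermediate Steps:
$\left(\left(\frac{\left(-1\right) 13}{25} - \frac{12}{-10}\right) - 33\right) W = \left(\left(\frac{\left(-1\right) 13}{25} - \frac{12}{-10}\right) - 33\right) \left(-1\right) = \left(\left(\left(-13\right) \frac{1}{25} - - \frac{6}{5}\right) - 33\right) \left(-1\right) = \left(\left(- \frac{13}{25} + \frac{6}{5}\right) - 33\right) \left(-1\right) = \left(\frac{17}{25} - 33\right) \left(-1\right) = \left(- \frac{808}{25}\right) \left(-1\right) = \frac{808}{25}$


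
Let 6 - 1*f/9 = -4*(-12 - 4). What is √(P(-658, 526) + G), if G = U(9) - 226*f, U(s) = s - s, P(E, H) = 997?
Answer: √118969 ≈ 344.92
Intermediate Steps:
U(s) = 0
f = -522 (f = 54 - (-36)*(-12 - 4) = 54 - (-36)*(-16) = 54 - 9*64 = 54 - 576 = -522)
G = 117972 (G = 0 - 226*(-522) = 0 + 117972 = 117972)
√(P(-658, 526) + G) = √(997 + 117972) = √118969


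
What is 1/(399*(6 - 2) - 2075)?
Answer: -1/479 ≈ -0.0020877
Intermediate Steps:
1/(399*(6 - 2) - 2075) = 1/(399*4 - 2075) = 1/(1596 - 2075) = 1/(-479) = -1/479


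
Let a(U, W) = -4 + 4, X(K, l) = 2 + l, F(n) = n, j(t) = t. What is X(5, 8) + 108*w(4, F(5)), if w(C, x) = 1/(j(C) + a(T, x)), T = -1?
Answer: 37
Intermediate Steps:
a(U, W) = 0
w(C, x) = 1/C (w(C, x) = 1/(C + 0) = 1/C)
X(5, 8) + 108*w(4, F(5)) = (2 + 8) + 108/4 = 10 + 108*(1/4) = 10 + 27 = 37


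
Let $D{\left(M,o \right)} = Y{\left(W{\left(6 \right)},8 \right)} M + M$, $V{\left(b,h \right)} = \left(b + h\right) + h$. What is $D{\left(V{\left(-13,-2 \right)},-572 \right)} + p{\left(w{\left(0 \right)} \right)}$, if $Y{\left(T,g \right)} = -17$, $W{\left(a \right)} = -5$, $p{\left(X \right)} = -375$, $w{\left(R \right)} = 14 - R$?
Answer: $-103$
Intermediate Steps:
$V{\left(b,h \right)} = b + 2 h$
$D{\left(M,o \right)} = - 16 M$ ($D{\left(M,o \right)} = - 17 M + M = - 16 M$)
$D{\left(V{\left(-13,-2 \right)},-572 \right)} + p{\left(w{\left(0 \right)} \right)} = - 16 \left(-13 + 2 \left(-2\right)\right) - 375 = - 16 \left(-13 - 4\right) - 375 = \left(-16\right) \left(-17\right) - 375 = 272 - 375 = -103$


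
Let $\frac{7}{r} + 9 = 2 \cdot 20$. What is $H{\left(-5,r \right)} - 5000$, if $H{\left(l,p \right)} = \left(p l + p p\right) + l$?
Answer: $- \frac{4810841}{961} \approx -5006.1$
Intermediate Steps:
$r = \frac{7}{31}$ ($r = \frac{7}{-9 + 2 \cdot 20} = \frac{7}{-9 + 40} = \frac{7}{31} \approx 0.22581$)
$H{\left(l,p \right)} = l + p^{2} + l p$ ($H{\left(l,p \right)} = \left(l p + p^{2}\right) + l = \left(p^{2} + l p\right) + l = l + p^{2} + l p$)
$H{\left(-5,r \right)} - 5000 = \left(-5 + \left(\frac{7}{31}\right)^{2} - \frac{35}{31}\right) - 5000 = \left(-5 + \frac{49}{961} - \frac{35}{31}\right) - 5000 = - \frac{5841}{961} - 5000 = - \frac{4810841}{961}$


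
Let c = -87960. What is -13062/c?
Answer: 2177/14660 ≈ 0.14850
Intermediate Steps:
-13062/c = -13062/(-87960) = -13062*(-1/87960) = 2177/14660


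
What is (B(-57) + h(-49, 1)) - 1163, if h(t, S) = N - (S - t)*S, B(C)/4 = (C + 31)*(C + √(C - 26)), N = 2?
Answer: 4717 - 104*I*√83 ≈ 4717.0 - 947.49*I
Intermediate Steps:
B(C) = 4*(31 + C)*(C + √(-26 + C)) (B(C) = 4*((C + 31)*(C + √(C - 26))) = 4*((31 + C)*(C + √(-26 + C))) = 4*(31 + C)*(C + √(-26 + C)))
h(t, S) = 2 - S*(S - t) (h(t, S) = 2 - (S - t)*S = 2 - S*(S - t))
(B(-57) + h(-49, 1)) - 1163 = ((4*(-57)² + 124*(-57) + 124*√(-26 - 57) + 4*(-57)*√(-26 - 57)) + (2 - 1*1² + 1*(-49))) - 1163 = ((4*3249 - 7068 + 124*√(-83) + 4*(-57)*√(-83)) + (2 - 1*1 - 49)) - 1163 = ((12996 - 7068 + 124*(I*√83) + 4*(-57)*(I*√83)) + (2 - 1 - 49)) - 1163 = ((12996 - 7068 + 124*I*√83 - 228*I*√83) - 48) - 1163 = ((5928 - 104*I*√83) - 48) - 1163 = (5880 - 104*I*√83) - 1163 = 4717 - 104*I*√83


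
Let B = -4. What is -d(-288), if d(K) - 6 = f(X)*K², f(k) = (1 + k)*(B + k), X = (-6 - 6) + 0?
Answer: -14598150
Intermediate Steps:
X = -12 (X = -12 + 0 = -12)
f(k) = (1 + k)*(-4 + k)
d(K) = 6 + 176*K² (d(K) = 6 + (-4 + (-12)² - 3*(-12))*K² = 6 + (-4 + 144 + 36)*K² = 6 + 176*K²)
-d(-288) = -(6 + 176*(-288)²) = -(6 + 176*82944) = -(6 + 14598144) = -1*14598150 = -14598150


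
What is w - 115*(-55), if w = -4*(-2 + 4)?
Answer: 6317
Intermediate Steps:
w = -8 (w = -4*2 = -8)
w - 115*(-55) = -8 - 115*(-55) = -8 + 6325 = 6317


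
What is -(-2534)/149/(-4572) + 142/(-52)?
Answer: -6054134/2213991 ≈ -2.7345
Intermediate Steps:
-(-2534)/149/(-4572) + 142/(-52) = -(-2534)/149*(-1/4572) + 142*(-1/52) = -14*(-181/149)*(-1/4572) - 71/26 = (2534/149)*(-1/4572) - 71/26 = -1267/340614 - 71/26 = -6054134/2213991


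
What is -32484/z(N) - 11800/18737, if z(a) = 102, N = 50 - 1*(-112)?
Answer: -101642718/318529 ≈ -319.10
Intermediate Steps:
N = 162 (N = 50 + 112 = 162)
-32484/z(N) - 11800/18737 = -32484/102 - 11800/18737 = -32484*1/102 - 11800*1/18737 = -5414/17 - 11800/18737 = -101642718/318529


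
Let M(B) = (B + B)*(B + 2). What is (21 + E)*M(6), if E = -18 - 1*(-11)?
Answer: 1344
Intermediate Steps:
E = -7 (E = -18 + 11 = -7)
M(B) = 2*B*(2 + B) (M(B) = (2*B)*(2 + B) = 2*B*(2 + B))
(21 + E)*M(6) = (21 - 7)*(2*6*(2 + 6)) = 14*(2*6*8) = 14*96 = 1344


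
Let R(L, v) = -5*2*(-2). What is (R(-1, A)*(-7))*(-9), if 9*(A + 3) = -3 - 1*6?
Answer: 1260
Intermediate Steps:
A = -4 (A = -3 + (-3 - 1*6)/9 = -3 + (-3 - 6)/9 = -3 + (1/9)*(-9) = -3 - 1 = -4)
R(L, v) = 20 (R(L, v) = -10*(-2) = 20)
(R(-1, A)*(-7))*(-9) = (20*(-7))*(-9) = -140*(-9) = 1260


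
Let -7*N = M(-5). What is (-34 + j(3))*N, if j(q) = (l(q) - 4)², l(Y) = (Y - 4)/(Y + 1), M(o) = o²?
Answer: 6375/112 ≈ 56.920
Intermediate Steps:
N = -25/7 (N = -⅐*(-5)² = -⅐*25 = -25/7 ≈ -3.5714)
l(Y) = (-4 + Y)/(1 + Y)
j(q) = (-4 + (-4 + q)/(1 + q))² (j(q) = ((-4 + q)/(1 + q) - 4)² = (-4 + (-4 + q)/(1 + q))²)
(-34 + j(3))*N = (-34 + (8 + 3*3)²/(1 + 3)²)*(-25/7) = (-34 + (8 + 9)²/4²)*(-25/7) = (-34 + (1/16)*17²)*(-25/7) = (-34 + (1/16)*289)*(-25/7) = (-34 + 289/16)*(-25/7) = -255/16*(-25/7) = 6375/112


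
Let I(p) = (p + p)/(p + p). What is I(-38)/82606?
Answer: 1/82606 ≈ 1.2106e-5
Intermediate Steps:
I(p) = 1 (I(p) = (2*p)/((2*p)) = (2*p)*(1/(2*p)) = 1)
I(-38)/82606 = 1/82606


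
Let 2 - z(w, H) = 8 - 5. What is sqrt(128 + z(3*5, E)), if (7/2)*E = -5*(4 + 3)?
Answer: sqrt(127) ≈ 11.269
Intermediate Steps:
E = -10 (E = 2*(-5*(4 + 3))/7 = 2*(-5*7)/7 = (2/7)*(-35) = -10)
z(w, H) = -1 (z(w, H) = 2 - (8 - 5) = 2 - 1*3 = 2 - 3 = -1)
sqrt(128 + z(3*5, E)) = sqrt(128 - 1) = sqrt(127)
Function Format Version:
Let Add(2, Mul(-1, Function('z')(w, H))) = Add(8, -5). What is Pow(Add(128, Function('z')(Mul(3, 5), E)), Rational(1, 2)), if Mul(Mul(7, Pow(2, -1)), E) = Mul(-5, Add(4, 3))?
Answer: Pow(127, Rational(1, 2)) ≈ 11.269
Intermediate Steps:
E = -10 (E = Mul(Rational(2, 7), Mul(-5, Add(4, 3))) = Mul(Rational(2, 7), Mul(-5, 7)) = Mul(Rational(2, 7), -35) = -10)
Function('z')(w, H) = -1 (Function('z')(w, H) = Add(2, Mul(-1, Add(8, -5))) = Add(2, Mul(-1, 3)) = Add(2, -3) = -1)
Pow(Add(128, Function('z')(Mul(3, 5), E)), Rational(1, 2)) = Pow(Add(128, -1), Rational(1, 2)) = Pow(127, Rational(1, 2))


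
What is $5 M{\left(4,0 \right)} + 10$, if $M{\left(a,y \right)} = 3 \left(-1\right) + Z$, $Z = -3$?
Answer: $-20$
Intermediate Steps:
$M{\left(a,y \right)} = -6$ ($M{\left(a,y \right)} = 3 \left(-1\right) - 3 = -3 - 3 = -6$)
$5 M{\left(4,0 \right)} + 10 = 5 \left(-6\right) + 10 = -30 + 10 = -20$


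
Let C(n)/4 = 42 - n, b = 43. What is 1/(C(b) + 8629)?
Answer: 1/8625 ≈ 0.00011594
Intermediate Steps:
C(n) = 168 - 4*n (C(n) = 4*(42 - n) = 168 - 4*n)
1/(C(b) + 8629) = 1/((168 - 4*43) + 8629) = 1/((168 - 172) + 8629) = 1/(-4 + 8629) = 1/8625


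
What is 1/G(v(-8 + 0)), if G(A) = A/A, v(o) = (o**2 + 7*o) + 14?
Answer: 1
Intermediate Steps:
v(o) = 14 + o**2 + 7*o
G(A) = 1
1/G(v(-8 + 0)) = 1/1 = 1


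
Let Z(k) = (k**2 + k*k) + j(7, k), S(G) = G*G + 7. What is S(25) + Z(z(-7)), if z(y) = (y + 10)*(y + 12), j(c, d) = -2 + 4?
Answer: 1084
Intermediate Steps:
j(c, d) = 2
z(y) = (10 + y)*(12 + y)
S(G) = 7 + G**2 (S(G) = G**2 + 7 = 7 + G**2)
Z(k) = 2 + 2*k**2 (Z(k) = (k**2 + k*k) + 2 = (k**2 + k**2) + 2 = 2*k**2 + 2 = 2 + 2*k**2)
S(25) + Z(z(-7)) = (7 + 25**2) + (2 + 2*(120 + (-7)**2 + 22*(-7))**2) = (7 + 625) + (2 + 2*(120 + 49 - 154)**2) = 632 + (2 + 2*15**2) = 632 + (2 + 2*225) = 632 + (2 + 450) = 632 + 452 = 1084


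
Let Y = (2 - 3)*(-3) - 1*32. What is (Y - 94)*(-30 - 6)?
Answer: 4428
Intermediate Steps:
Y = -29 (Y = -1*(-3) - 32 = 3 - 32 = -29)
(Y - 94)*(-30 - 6) = (-29 - 94)*(-30 - 6) = -123*(-36) = 4428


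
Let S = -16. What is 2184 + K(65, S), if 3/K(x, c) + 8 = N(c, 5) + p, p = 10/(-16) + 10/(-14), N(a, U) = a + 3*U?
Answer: 421456/193 ≈ 2183.7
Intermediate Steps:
p = -75/56 (p = 10*(-1/16) + 10*(-1/14) = -5/8 - 5/7 = -75/56 ≈ -1.3393)
K(x, c) = 3/(317/56 + c) (K(x, c) = 3/(-8 + ((c + 3*5) - 75/56)) = 3/(-8 + ((c + 15) - 75/56)) = 3/(-8 + ((15 + c) - 75/56)) = 3/(-8 + (765/56 + c)) = 3/(317/56 + c))
2184 + K(65, S) = 2184 + 168/(317 + 56*(-16)) = 2184 + 168/(317 - 896) = 2184 + 168/(-579) = 2184 + 168*(-1/579) = 2184 - 56/193 = 421456/193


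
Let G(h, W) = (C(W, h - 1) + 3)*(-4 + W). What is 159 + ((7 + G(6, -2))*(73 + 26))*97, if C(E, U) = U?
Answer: -393564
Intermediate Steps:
G(h, W) = (-4 + W)*(2 + h) (G(h, W) = ((h - 1) + 3)*(-4 + W) = ((-1 + h) + 3)*(-4 + W) = (2 + h)*(-4 + W) = (-4 + W)*(2 + h))
159 + ((7 + G(6, -2))*(73 + 26))*97 = 159 + ((7 + (-8 - 4*6 + 2*(-2) - 2*6))*(73 + 26))*97 = 159 + ((7 + (-8 - 24 - 4 - 12))*99)*97 = 159 + ((7 - 48)*99)*97 = 159 - 41*99*97 = 159 - 4059*97 = 159 - 393723 = -393564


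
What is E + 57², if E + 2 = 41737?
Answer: 44984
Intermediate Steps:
E = 41735 (E = -2 + 41737 = 41735)
E + 57² = 41735 + 57² = 41735 + 3249 = 44984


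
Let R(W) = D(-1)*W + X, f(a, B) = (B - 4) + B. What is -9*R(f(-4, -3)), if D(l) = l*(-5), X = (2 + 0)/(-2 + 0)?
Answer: 459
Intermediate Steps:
X = -1 (X = 2/(-2) = 2*(-½) = -1)
D(l) = -5*l
f(a, B) = -4 + 2*B (f(a, B) = (-4 + B) + B = -4 + 2*B)
R(W) = -1 + 5*W (R(W) = (-5*(-1))*W - 1 = 5*W - 1 = -1 + 5*W)
-9*R(f(-4, -3)) = -9*(-1 + 5*(-4 + 2*(-3))) = -9*(-1 + 5*(-4 - 6)) = -9*(-1 + 5*(-10)) = -9*(-1 - 50) = -9*(-51) = 459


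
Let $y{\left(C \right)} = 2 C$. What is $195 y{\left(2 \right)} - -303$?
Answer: $1083$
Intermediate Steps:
$195 y{\left(2 \right)} - -303 = 195 \cdot 2 \cdot 2 - -303 = 195 \cdot 4 + \left(306 - 3\right) = 780 + 303 = 1083$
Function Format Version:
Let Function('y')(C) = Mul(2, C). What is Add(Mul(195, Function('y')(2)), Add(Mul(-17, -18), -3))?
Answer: 1083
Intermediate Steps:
Add(Mul(195, Function('y')(2)), Add(Mul(-17, -18), -3)) = Add(Mul(195, Mul(2, 2)), Add(Mul(-17, -18), -3)) = Add(Mul(195, 4), Add(306, -3)) = Add(780, 303) = 1083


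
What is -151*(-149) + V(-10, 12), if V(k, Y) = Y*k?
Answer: 22379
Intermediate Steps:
-151*(-149) + V(-10, 12) = -151*(-149) + 12*(-10) = 22499 - 120 = 22379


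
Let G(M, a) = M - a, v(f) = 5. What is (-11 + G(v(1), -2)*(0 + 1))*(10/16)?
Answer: -5/2 ≈ -2.5000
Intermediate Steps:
(-11 + G(v(1), -2)*(0 + 1))*(10/16) = (-11 + (5 - 1*(-2))*(0 + 1))*(10/16) = (-11 + (5 + 2)*1)*(10*(1/16)) = (-11 + 7*1)*(5/8) = (-11 + 7)*(5/8) = -4*5/8 = -5/2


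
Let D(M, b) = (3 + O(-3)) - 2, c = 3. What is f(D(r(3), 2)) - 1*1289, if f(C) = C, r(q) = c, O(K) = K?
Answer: -1291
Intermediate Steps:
r(q) = 3
D(M, b) = -2 (D(M, b) = (3 - 3) - 2 = 0 - 2 = -2)
f(D(r(3), 2)) - 1*1289 = -2 - 1*1289 = -2 - 1289 = -1291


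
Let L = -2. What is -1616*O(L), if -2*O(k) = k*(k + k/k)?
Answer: 1616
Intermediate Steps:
O(k) = -k*(1 + k)/2 (O(k) = -k*(k + k/k)/2 = -k*(k + 1)/2 = -k*(1 + k)/2)
-1616*O(L) = -(-808)*(-2)*(1 - 2) = -(-808)*(-2)*(-1) = -1616*(-1) = 1616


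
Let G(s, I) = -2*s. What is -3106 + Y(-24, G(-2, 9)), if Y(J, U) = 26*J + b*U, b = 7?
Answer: -3702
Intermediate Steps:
Y(J, U) = 7*U + 26*J (Y(J, U) = 26*J + 7*U = 7*U + 26*J)
-3106 + Y(-24, G(-2, 9)) = -3106 + (7*(-2*(-2)) + 26*(-24)) = -3106 + (7*4 - 624) = -3106 + (28 - 624) = -3106 - 596 = -3702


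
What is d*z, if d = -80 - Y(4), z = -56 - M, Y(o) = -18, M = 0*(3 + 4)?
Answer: 3472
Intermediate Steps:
M = 0 (M = 0*7 = 0)
z = -56 (z = -56 - 1*0 = -56 + 0 = -56)
d = -62 (d = -80 - 1*(-18) = -80 + 18 = -62)
d*z = -62*(-56) = 3472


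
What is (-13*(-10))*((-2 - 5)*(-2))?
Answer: 1820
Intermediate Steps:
(-13*(-10))*((-2 - 5)*(-2)) = 130*(-7*(-2)) = 130*14 = 1820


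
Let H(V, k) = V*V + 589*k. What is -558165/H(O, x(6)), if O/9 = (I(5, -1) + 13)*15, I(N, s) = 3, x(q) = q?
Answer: -186055/1556378 ≈ -0.11954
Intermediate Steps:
O = 2160 (O = 9*((3 + 13)*15) = 9*(16*15) = 9*240 = 2160)
H(V, k) = V² + 589*k
-558165/H(O, x(6)) = -558165/(2160² + 589*6) = -558165/(4665600 + 3534) = -558165/4669134 = -558165*1/4669134 = -186055/1556378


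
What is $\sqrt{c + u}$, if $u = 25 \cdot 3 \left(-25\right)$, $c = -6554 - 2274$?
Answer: $i \sqrt{10703} \approx 103.46 i$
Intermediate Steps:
$c = -8828$ ($c = -6554 - 2274 = -8828$)
$u = -1875$ ($u = 75 \left(-25\right) = -1875$)
$\sqrt{c + u} = \sqrt{-8828 - 1875} = \sqrt{-10703} = i \sqrt{10703}$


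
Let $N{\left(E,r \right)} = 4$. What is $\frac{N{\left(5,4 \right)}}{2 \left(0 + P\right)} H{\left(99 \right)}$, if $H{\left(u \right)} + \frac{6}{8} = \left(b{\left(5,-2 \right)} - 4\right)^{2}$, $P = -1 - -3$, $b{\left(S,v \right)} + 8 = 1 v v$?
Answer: $\frac{253}{4} \approx 63.25$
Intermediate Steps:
$b{\left(S,v \right)} = -8 + v^{2}$ ($b{\left(S,v \right)} = -8 + 1 v v = -8 + v v = -8 + v^{2}$)
$P = 2$ ($P = -1 + 3 = 2$)
$H{\left(u \right)} = \frac{253}{4}$ ($H{\left(u \right)} = - \frac{3}{4} + \left(\left(-8 + \left(-2\right)^{2}\right) - 4\right)^{2} = - \frac{3}{4} + \left(\left(-8 + 4\right) - 4\right)^{2} = - \frac{3}{4} + \left(-4 - 4\right)^{2} = - \frac{3}{4} + \left(-8\right)^{2} = - \frac{3}{4} + 64 = \frac{253}{4}$)
$\frac{N{\left(5,4 \right)}}{2 \left(0 + P\right)} H{\left(99 \right)} = \frac{4}{2 \left(0 + 2\right)} \frac{253}{4} = \frac{4}{2 \cdot 2} \cdot \frac{253}{4} = \frac{4}{4} \cdot \frac{253}{4} = 4 \cdot \frac{1}{4} \cdot \frac{253}{4} = 1 \cdot \frac{253}{4} = \frac{253}{4}$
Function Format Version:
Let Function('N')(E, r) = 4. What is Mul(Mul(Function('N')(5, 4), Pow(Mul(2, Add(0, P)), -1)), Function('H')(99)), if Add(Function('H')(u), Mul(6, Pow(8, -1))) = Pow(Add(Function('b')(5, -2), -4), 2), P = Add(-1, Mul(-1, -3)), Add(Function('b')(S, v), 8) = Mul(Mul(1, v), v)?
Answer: Rational(253, 4) ≈ 63.250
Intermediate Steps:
Function('b')(S, v) = Add(-8, Pow(v, 2)) (Function('b')(S, v) = Add(-8, Mul(Mul(1, v), v)) = Add(-8, Mul(v, v)) = Add(-8, Pow(v, 2)))
P = 2 (P = Add(-1, 3) = 2)
Function('H')(u) = Rational(253, 4) (Function('H')(u) = Add(Rational(-3, 4), Pow(Add(Add(-8, Pow(-2, 2)), -4), 2)) = Add(Rational(-3, 4), Pow(Add(Add(-8, 4), -4), 2)) = Add(Rational(-3, 4), Pow(Add(-4, -4), 2)) = Add(Rational(-3, 4), Pow(-8, 2)) = Add(Rational(-3, 4), 64) = Rational(253, 4))
Mul(Mul(Function('N')(5, 4), Pow(Mul(2, Add(0, P)), -1)), Function('H')(99)) = Mul(Mul(4, Pow(Mul(2, Add(0, 2)), -1)), Rational(253, 4)) = Mul(Mul(4, Pow(Mul(2, 2), -1)), Rational(253, 4)) = Mul(Mul(4, Pow(4, -1)), Rational(253, 4)) = Mul(Mul(4, Rational(1, 4)), Rational(253, 4)) = Mul(1, Rational(253, 4)) = Rational(253, 4)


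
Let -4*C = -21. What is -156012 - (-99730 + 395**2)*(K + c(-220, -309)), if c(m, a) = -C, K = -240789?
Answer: 54221425167/4 ≈ 1.3555e+10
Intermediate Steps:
C = 21/4 (C = -1/4*(-21) = 21/4 ≈ 5.2500)
c(m, a) = -21/4 (c(m, a) = -1*21/4 = -21/4)
-156012 - (-99730 + 395**2)*(K + c(-220, -309)) = -156012 - (-99730 + 395**2)*(-240789 - 21/4) = -156012 - (-99730 + 156025)*(-963177)/4 = -156012 - 56295*(-963177)/4 = -156012 - 1*(-54222049215/4) = -156012 + 54222049215/4 = 54221425167/4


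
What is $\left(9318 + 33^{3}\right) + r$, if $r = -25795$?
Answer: $19460$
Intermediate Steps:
$\left(9318 + 33^{3}\right) + r = \left(9318 + 33^{3}\right) - 25795 = \left(9318 + 35937\right) - 25795 = 45255 - 25795 = 19460$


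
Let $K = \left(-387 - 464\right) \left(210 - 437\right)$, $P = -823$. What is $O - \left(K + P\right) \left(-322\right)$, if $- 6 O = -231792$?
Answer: $61976620$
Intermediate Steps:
$O = 38632$ ($O = \left(- \frac{1}{6}\right) \left(-231792\right) = 38632$)
$K = 193177$ ($K = \left(-851\right) \left(-227\right) = 193177$)
$O - \left(K + P\right) \left(-322\right) = 38632 - \left(193177 - 823\right) \left(-322\right) = 38632 - 192354 \left(-322\right) = 38632 - -61937988 = 38632 + 61937988 = 61976620$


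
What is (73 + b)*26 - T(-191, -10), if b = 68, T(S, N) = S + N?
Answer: 3867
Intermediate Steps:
T(S, N) = N + S
(73 + b)*26 - T(-191, -10) = (73 + 68)*26 - (-10 - 191) = 141*26 - 1*(-201) = 3666 + 201 = 3867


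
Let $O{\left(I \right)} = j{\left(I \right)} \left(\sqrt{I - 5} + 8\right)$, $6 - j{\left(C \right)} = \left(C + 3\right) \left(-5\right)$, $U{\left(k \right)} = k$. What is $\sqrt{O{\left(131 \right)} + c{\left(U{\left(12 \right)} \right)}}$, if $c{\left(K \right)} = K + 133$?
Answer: $\sqrt{5553 + 2028 \sqrt{14}} \approx 114.63$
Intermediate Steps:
$j{\left(C \right)} = 21 + 5 C$ ($j{\left(C \right)} = 6 - \left(C + 3\right) \left(-5\right) = 6 - \left(3 + C\right) \left(-5\right) = 6 - \left(-15 - 5 C\right) = 6 + \left(15 + 5 C\right) = 21 + 5 C$)
$c{\left(K \right)} = 133 + K$
$O{\left(I \right)} = \left(8 + \sqrt{-5 + I}\right) \left(21 + 5 I\right)$ ($O{\left(I \right)} = \left(21 + 5 I\right) \left(\sqrt{I - 5} + 8\right) = \left(21 + 5 I\right) \left(\sqrt{-5 + I} + 8\right) = \left(21 + 5 I\right) \left(8 + \sqrt{-5 + I}\right) = \left(8 + \sqrt{-5 + I}\right) \left(21 + 5 I\right)$)
$\sqrt{O{\left(131 \right)} + c{\left(U{\left(12 \right)} \right)}} = \sqrt{\left(8 + \sqrt{-5 + 131}\right) \left(21 + 5 \cdot 131\right) + \left(133 + 12\right)} = \sqrt{\left(8 + \sqrt{126}\right) \left(21 + 655\right) + 145} = \sqrt{\left(8 + 3 \sqrt{14}\right) 676 + 145} = \sqrt{\left(5408 + 2028 \sqrt{14}\right) + 145} = \sqrt{5553 + 2028 \sqrt{14}}$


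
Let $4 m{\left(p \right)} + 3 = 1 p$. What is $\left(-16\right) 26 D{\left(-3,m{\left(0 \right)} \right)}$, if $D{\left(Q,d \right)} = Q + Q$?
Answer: $2496$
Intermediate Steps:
$m{\left(p \right)} = - \frac{3}{4} + \frac{p}{4}$ ($m{\left(p \right)} = - \frac{3}{4} + \frac{1 p}{4} = - \frac{3}{4} + \frac{p}{4}$)
$D{\left(Q,d \right)} = 2 Q$
$\left(-16\right) 26 D{\left(-3,m{\left(0 \right)} \right)} = \left(-16\right) 26 \cdot 2 \left(-3\right) = \left(-416\right) \left(-6\right) = 2496$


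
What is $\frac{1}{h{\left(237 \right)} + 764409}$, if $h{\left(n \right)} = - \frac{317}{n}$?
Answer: $\frac{237}{181164616} \approx 1.3082 \cdot 10^{-6}$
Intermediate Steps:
$\frac{1}{h{\left(237 \right)} + 764409} = \frac{1}{- \frac{317}{237} + 764409} = \frac{1}{\frac{181164616}{237}} = \frac{237}{181164616}$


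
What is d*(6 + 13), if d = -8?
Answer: -152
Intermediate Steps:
d*(6 + 13) = -8*(6 + 13) = -8*19 = -152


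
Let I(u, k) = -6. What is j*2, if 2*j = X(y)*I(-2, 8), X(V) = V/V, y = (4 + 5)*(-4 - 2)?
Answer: -6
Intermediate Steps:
y = -54 (y = 9*(-6) = -54)
X(V) = 1
j = -3 (j = (1*(-6))/2 = (½)*(-6) = -3)
j*2 = -3*2 = -6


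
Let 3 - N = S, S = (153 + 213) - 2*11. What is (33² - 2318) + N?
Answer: -1570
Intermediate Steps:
S = 344 (S = 366 - 22 = 344)
N = -341 (N = 3 - 1*344 = 3 - 344 = -341)
(33² - 2318) + N = (33² - 2318) - 341 = (1089 - 2318) - 341 = -1229 - 341 = -1570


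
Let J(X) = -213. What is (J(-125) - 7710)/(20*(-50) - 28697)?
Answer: 139/521 ≈ 0.26679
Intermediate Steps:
(J(-125) - 7710)/(20*(-50) - 28697) = (-213 - 7710)/(20*(-50) - 28697) = -7923/(-1000 - 28697) = -7923/(-29697) = -7923*(-1/29697) = 139/521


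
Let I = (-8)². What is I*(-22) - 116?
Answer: -1524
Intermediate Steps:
I = 64
I*(-22) - 116 = 64*(-22) - 116 = -1408 - 116 = -1524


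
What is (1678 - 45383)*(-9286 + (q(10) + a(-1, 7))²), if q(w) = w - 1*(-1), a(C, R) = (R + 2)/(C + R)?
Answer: 1596062895/4 ≈ 3.9902e+8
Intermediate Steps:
a(C, R) = (2 + R)/(C + R)
q(w) = 1 + w (q(w) = w + 1 = 1 + w)
(1678 - 45383)*(-9286 + (q(10) + a(-1, 7))²) = (1678 - 45383)*(-9286 + ((1 + 10) + (2 + 7)/(-1 + 7))²) = -43705*(-9286 + (11 + 9/6)²) = -43705*(-9286 + (11 + (⅙)*9)²) = -43705*(-9286 + (11 + 3/2)²) = -43705*(-9286 + (25/2)²) = -43705*(-9286 + 625/4) = -43705*(-36519/4) = 1596062895/4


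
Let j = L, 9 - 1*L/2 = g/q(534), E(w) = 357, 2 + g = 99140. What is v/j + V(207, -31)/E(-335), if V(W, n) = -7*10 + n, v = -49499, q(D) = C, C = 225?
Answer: 1318796783/23112894 ≈ 57.059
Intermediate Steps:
q(D) = 225
g = 99138 (g = -2 + 99140 = 99138)
L = -64742/75 (L = 18 - 198276/225 = 18 - 2*33046/75 = 18 - 66092/75 = -64742/75 ≈ -863.23)
j = -64742/75 ≈ -863.23
V(W, n) = -70 + n
v/j + V(207, -31)/E(-335) = -49499/(-64742/75) + (-70 - 31)/357 = -49499*(-75/64742) - 101*1/357 = 3712425/64742 - 101/357 = 1318796783/23112894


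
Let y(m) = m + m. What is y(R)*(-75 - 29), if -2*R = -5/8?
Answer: -65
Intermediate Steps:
R = 5/16 (R = -(-5)/(2*8) = -½*(-5/8) = 5/16 ≈ 0.31250)
y(m) = 2*m
y(R)*(-75 - 29) = (2*(5/16))*(-75 - 29) = (5/8)*(-104) = -65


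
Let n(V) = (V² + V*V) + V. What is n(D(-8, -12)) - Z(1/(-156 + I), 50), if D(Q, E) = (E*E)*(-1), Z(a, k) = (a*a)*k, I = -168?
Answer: 2169224039/52488 ≈ 41328.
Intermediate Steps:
Z(a, k) = k*a² (Z(a, k) = a²*k = k*a²)
D(Q, E) = -E² (D(Q, E) = E²*(-1) = -E²)
n(V) = V + 2*V² (n(V) = (V² + V²) + V = 2*V² + V = V + 2*V²)
n(D(-8, -12)) - Z(1/(-156 + I), 50) = (-1*(-12)²)*(1 + 2*(-1*(-12)²)) - 50*(1/(-156 - 168))² = (-1*144)*(1 + 2*(-1*144)) - 50*(1/(-324))² = -144*(1 + 2*(-144)) - 50*(-1/324)² = -144*(1 - 288) - 50/104976 = -144*(-287) - 1*25/52488 = 41328 - 25/52488 = 2169224039/52488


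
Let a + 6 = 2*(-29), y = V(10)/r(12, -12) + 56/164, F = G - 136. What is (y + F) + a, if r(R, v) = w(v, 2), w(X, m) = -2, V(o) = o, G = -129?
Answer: -13680/41 ≈ -333.66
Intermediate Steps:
r(R, v) = -2
F = -265 (F = -129 - 136 = -265)
y = -191/41 (y = 10/(-2) + 56/164 = 10*(-½) + 56*(1/164) = -5 + 14/41 = -191/41 ≈ -4.6585)
a = -64 (a = -6 + 2*(-29) = -6 - 58 = -64)
(y + F) + a = (-191/41 - 265) - 64 = -11056/41 - 64 = -13680/41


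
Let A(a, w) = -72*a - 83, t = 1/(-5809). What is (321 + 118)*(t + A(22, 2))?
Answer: -4251102156/5809 ≈ -7.3181e+5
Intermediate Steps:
t = -1/5809 ≈ -0.00017215
A(a, w) = -83 - 72*a
(321 + 118)*(t + A(22, 2)) = (321 + 118)*(-1/5809 + (-83 - 72*22)) = 439*(-1/5809 + (-83 - 1584)) = 439*(-1/5809 - 1667) = 439*(-9683604/5809) = -4251102156/5809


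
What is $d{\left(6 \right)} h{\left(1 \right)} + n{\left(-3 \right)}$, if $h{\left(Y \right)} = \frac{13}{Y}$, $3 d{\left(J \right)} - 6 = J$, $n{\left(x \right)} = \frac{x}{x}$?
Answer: $53$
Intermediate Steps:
$n{\left(x \right)} = 1$
$d{\left(J \right)} = 2 + \frac{J}{3}$
$d{\left(6 \right)} h{\left(1 \right)} + n{\left(-3 \right)} = \left(2 + \frac{1}{3} \cdot 6\right) \frac{13}{1} + 1 = \left(2 + 2\right) 13 \cdot 1 + 1 = 4 \cdot 13 + 1 = 52 + 1 = 53$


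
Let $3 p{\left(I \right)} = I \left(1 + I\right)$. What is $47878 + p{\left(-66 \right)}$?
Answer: $49308$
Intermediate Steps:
$p{\left(I \right)} = \frac{I \left(1 + I\right)}{3}$
$47878 + p{\left(-66 \right)} = 47878 + \frac{1}{3} \left(-66\right) \left(1 - 66\right) = 47878 + \frac{1}{3} \left(-66\right) \left(-65\right) = 47878 + 1430 = 49308$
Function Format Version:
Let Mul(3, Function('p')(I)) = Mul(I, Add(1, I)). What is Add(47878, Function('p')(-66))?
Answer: 49308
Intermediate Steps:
Function('p')(I) = Mul(Rational(1, 3), I, Add(1, I)) (Function('p')(I) = Mul(Rational(1, 3), Mul(I, Add(1, I))) = Mul(Rational(1, 3), I, Add(1, I)))
Add(47878, Function('p')(-66)) = Add(47878, Mul(Rational(1, 3), -66, Add(1, -66))) = Add(47878, Mul(Rational(1, 3), -66, -65)) = Add(47878, 1430) = 49308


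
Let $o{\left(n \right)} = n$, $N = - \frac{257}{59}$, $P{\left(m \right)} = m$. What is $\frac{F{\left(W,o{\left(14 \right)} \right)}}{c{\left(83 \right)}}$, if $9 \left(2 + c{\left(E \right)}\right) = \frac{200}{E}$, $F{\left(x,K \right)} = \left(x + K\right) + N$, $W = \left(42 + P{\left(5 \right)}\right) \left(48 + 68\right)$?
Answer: $- \frac{240711039}{76346} \approx -3152.9$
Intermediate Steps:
$N = - \frac{257}{59}$ ($N = \left(-257\right) \frac{1}{59} = - \frac{257}{59} \approx -4.3559$)
$W = 5452$ ($W = \left(42 + 5\right) \left(48 + 68\right) = 47 \cdot 116 = 5452$)
$F{\left(x,K \right)} = - \frac{257}{59} + K + x$ ($F{\left(x,K \right)} = \left(x + K\right) - \frac{257}{59} = \left(K + x\right) - \frac{257}{59} = - \frac{257}{59} + K + x$)
$c{\left(E \right)} = -2 + \frac{200}{9 E}$ ($c{\left(E \right)} = -2 + \frac{200 \frac{1}{E}}{9} = -2 + \frac{200}{9 E}$)
$\frac{F{\left(W,o{\left(14 \right)} \right)}}{c{\left(83 \right)}} = \frac{- \frac{257}{59} + 14 + 5452}{-2 + \frac{200}{9 \cdot 83}} = \frac{322237}{59 \left(-2 + \frac{200}{9} \cdot \frac{1}{83}\right)} = \frac{322237}{59 \left(-2 + \frac{200}{747}\right)} = \frac{322237}{59 \left(- \frac{1294}{747}\right)} = \frac{322237}{59} \left(- \frac{747}{1294}\right) = - \frac{240711039}{76346}$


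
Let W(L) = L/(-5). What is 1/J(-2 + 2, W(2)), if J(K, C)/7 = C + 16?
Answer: 5/546 ≈ 0.0091575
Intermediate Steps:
W(L) = -L/5 (W(L) = L*(-⅕) = -L/5)
J(K, C) = 112 + 7*C (J(K, C) = 7*(C + 16) = 7*(16 + C) = 112 + 7*C)
1/J(-2 + 2, W(2)) = 1/(112 + 7*(-⅕*2)) = 1/(112 + 7*(-⅖)) = 1/(112 - 14/5) = 1/(546/5) = 5/546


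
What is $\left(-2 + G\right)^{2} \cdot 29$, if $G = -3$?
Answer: $725$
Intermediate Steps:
$\left(-2 + G\right)^{2} \cdot 29 = \left(-2 - 3\right)^{2} \cdot 29 = \left(-5\right)^{2} \cdot 29 = 25 \cdot 29 = 725$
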